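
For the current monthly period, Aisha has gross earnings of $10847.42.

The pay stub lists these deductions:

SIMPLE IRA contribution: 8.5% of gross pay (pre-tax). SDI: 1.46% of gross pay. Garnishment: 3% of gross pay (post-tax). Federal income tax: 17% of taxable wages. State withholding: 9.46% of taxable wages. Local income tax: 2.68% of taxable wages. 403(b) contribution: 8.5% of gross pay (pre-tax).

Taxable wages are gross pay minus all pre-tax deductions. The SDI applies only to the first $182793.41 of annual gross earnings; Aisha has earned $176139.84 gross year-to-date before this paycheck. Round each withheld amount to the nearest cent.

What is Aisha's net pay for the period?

403(b) contribution: $10847.42 × 0.085 = $922.03
SIMPLE IRA contribution: $10847.42 × 0.085 = $922.03
Pre-tax total = $922.03 + $922.03 = $1844.06
Taxable wages = $10847.42 − $1844.06 = $9003.36
State withholding: $9003.36 × 0.0946 = $851.72
Local income tax: $9003.36 × 0.0268 = $241.29
Federal income tax: $9003.36 × 0.17 = $1530.57
SDI: only $182793.41 − $176139.84 = $6653.57 of this check is subject → $6653.57 × 0.0146 = $97.14
Garnishment: $10847.42 × 0.03 = $325.42
Total deductions = $922.03 + $922.03 + $851.72 + $241.29 + $1530.57 + $97.14 + $325.42 = $4890.20
Net pay = $10847.42 − $4890.20 = $5957.22

$5957.22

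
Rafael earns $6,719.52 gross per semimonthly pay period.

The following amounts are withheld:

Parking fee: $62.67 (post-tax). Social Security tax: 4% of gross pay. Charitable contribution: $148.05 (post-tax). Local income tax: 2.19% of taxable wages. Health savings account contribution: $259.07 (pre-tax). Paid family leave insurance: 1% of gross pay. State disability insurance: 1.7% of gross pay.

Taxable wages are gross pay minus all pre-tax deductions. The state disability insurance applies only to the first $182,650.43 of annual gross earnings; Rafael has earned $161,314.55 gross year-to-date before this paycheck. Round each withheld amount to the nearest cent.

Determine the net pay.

Health savings account contribution: $259.07
Taxable wages = $6,719.52 − $259.07 = $6,460.45
Local income tax: $6,460.45 × 0.0219 = $141.48
Paid family leave insurance: $6,719.52 × 0.01 = $67.20
Social Security tax: $6,719.52 × 0.04 = $268.78
State disability insurance: cap not yet reached, full $6,719.52 is subject → $6,719.52 × 0.017 = $114.23
Parking fee: $62.67
Charitable contribution: $148.05
Total deductions = $259.07 + $141.48 + $67.20 + $268.78 + $114.23 + $62.67 + $148.05 = $1,061.48
Net pay = $6,719.52 − $1,061.48 = $5,658.04

$5,658.04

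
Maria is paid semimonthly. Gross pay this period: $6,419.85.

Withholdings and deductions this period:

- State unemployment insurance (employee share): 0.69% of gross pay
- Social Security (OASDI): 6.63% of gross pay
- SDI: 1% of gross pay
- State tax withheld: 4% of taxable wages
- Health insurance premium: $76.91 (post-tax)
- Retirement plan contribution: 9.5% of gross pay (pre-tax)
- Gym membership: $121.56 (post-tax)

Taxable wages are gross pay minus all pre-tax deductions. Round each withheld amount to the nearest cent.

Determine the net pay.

$4,844.95

Retirement plan contribution: $6,419.85 × 0.095 = $609.89
Taxable wages = $6,419.85 − $609.89 = $5,809.96
State tax withheld: $5,809.96 × 0.04 = $232.40
State unemployment insurance (employee share): $6,419.85 × 0.0069 = $44.30
Social Security (OASDI): $6,419.85 × 0.0663 = $425.64
SDI: $6,419.85 × 0.01 = $64.20
Health insurance premium: $76.91
Gym membership: $121.56
Total deductions = $609.89 + $232.40 + $44.30 + $425.64 + $64.20 + $76.91 + $121.56 = $1,574.90
Net pay = $6,419.85 − $1,574.90 = $4,844.95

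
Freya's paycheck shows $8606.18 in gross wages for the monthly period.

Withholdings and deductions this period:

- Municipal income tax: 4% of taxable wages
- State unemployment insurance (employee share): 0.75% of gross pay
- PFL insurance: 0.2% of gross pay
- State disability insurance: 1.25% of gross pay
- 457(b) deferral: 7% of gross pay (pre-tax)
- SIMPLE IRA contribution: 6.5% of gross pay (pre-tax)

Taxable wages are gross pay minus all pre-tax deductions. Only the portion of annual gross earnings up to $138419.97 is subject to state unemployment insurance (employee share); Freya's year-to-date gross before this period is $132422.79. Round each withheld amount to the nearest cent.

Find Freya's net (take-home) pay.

457(b) deferral: $8606.18 × 0.07 = $602.43
SIMPLE IRA contribution: $8606.18 × 0.065 = $559.40
Pre-tax total = $602.43 + $559.40 = $1161.83
Taxable wages = $8606.18 − $1161.83 = $7444.35
Municipal income tax: $7444.35 × 0.04 = $297.77
State disability insurance: $8606.18 × 0.0125 = $107.58
State unemployment insurance (employee share): only $138419.97 − $132422.79 = $5997.18 of this check is subject → $5997.18 × 0.0075 = $44.98
PFL insurance: $8606.18 × 0.002 = $17.21
Total deductions = $602.43 + $559.40 + $297.77 + $107.58 + $44.98 + $17.21 = $1629.37
Net pay = $8606.18 − $1629.37 = $6976.81

$6976.81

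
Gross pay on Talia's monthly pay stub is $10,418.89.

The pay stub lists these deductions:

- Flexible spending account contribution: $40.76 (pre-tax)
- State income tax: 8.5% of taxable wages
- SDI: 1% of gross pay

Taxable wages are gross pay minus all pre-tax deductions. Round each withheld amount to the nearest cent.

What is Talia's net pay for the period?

$9,391.80

Flexible spending account contribution: $40.76
Taxable wages = $10,418.89 − $40.76 = $10,378.13
State income tax: $10,378.13 × 0.085 = $882.14
SDI: $10,418.89 × 0.01 = $104.19
Total deductions = $40.76 + $882.14 + $104.19 = $1,027.09
Net pay = $10,418.89 − $1,027.09 = $9,391.80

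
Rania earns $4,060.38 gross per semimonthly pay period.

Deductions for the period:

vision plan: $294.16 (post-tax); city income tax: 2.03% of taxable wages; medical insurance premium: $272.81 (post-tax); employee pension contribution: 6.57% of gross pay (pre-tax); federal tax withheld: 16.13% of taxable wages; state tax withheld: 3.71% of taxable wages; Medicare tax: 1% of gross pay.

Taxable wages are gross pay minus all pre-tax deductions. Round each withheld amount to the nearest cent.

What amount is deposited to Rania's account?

$2,356.38

Employee pension contribution: $4,060.38 × 0.0657 = $266.77
Taxable wages = $4,060.38 − $266.77 = $3,793.61
City income tax: $3,793.61 × 0.0203 = $77.01
State tax withheld: $3,793.61 × 0.0371 = $140.74
Federal tax withheld: $3,793.61 × 0.1613 = $611.91
Medicare tax: $4,060.38 × 0.01 = $40.60
Vision plan: $294.16
Medical insurance premium: $272.81
Total deductions = $266.77 + $77.01 + $140.74 + $611.91 + $40.60 + $294.16 + $272.81 = $1,704.00
Net pay = $4,060.38 − $1,704.00 = $2,356.38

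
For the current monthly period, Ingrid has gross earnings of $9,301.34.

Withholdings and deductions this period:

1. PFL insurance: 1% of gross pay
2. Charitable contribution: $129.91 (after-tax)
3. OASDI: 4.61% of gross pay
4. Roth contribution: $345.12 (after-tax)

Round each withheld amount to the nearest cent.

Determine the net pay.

$8,304.51

OASDI: $9,301.34 × 0.0461 = $428.79
PFL insurance: $9,301.34 × 0.01 = $93.01
Roth contribution: $345.12
Charitable contribution: $129.91
Total deductions = $428.79 + $93.01 + $345.12 + $129.91 = $996.83
Net pay = $9,301.34 − $996.83 = $8,304.51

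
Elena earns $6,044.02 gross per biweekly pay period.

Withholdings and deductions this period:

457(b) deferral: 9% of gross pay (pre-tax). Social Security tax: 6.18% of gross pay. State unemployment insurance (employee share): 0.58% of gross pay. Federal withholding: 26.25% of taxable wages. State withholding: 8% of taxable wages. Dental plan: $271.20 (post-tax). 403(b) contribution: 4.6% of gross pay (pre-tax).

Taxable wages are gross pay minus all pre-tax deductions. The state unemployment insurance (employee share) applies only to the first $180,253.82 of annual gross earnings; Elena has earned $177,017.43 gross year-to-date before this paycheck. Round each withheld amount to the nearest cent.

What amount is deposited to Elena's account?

$2,770.00

403(b) contribution: $6,044.02 × 0.046 = $278.02
457(b) deferral: $6,044.02 × 0.09 = $543.96
Pre-tax total = $278.02 + $543.96 = $821.98
Taxable wages = $6,044.02 − $821.98 = $5,222.04
State withholding: $5,222.04 × 0.08 = $417.76
Federal withholding: $5,222.04 × 0.2625 = $1,370.79
Social Security tax: $6,044.02 × 0.0618 = $373.52
State unemployment insurance (employee share): only $180,253.82 − $177,017.43 = $3,236.39 of this check is subject → $3,236.39 × 0.0058 = $18.77
Dental plan: $271.20
Total deductions = $278.02 + $543.96 + $417.76 + $1,370.79 + $373.52 + $18.77 + $271.20 = $3,274.02
Net pay = $6,044.02 − $3,274.02 = $2,770.00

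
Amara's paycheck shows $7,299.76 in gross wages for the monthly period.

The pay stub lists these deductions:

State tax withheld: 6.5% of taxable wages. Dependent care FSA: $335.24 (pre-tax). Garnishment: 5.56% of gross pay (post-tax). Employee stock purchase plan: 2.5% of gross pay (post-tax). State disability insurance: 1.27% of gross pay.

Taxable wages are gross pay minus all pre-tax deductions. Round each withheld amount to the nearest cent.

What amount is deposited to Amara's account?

$5,830.76

Dependent care FSA: $335.24
Taxable wages = $7,299.76 − $335.24 = $6,964.52
State tax withheld: $6,964.52 × 0.065 = $452.69
State disability insurance: $7,299.76 × 0.0127 = $92.71
Garnishment: $7,299.76 × 0.0556 = $405.87
Employee stock purchase plan: $7,299.76 × 0.025 = $182.49
Total deductions = $335.24 + $452.69 + $92.71 + $405.87 + $182.49 = $1,469.00
Net pay = $7,299.76 − $1,469.00 = $5,830.76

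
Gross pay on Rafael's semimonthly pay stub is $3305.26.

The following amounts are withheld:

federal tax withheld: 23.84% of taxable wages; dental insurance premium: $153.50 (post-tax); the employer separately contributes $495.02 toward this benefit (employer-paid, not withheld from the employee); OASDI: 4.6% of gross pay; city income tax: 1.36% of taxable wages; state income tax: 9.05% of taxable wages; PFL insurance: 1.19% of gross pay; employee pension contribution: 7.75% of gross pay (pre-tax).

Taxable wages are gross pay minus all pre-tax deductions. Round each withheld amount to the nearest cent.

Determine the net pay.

$1659.91

Employee pension contribution: $3305.26 × 0.0775 = $256.16
Taxable wages = $3305.26 − $256.16 = $3049.10
City income tax: $3049.10 × 0.0136 = $41.47
State income tax: $3049.10 × 0.0905 = $275.94
Federal tax withheld: $3049.10 × 0.2384 = $726.91
OASDI: $3305.26 × 0.046 = $152.04
PFL insurance: $3305.26 × 0.0119 = $39.33
Dental insurance premium: $153.50
(Employer's $495.02 toward dental insurance premium is not withheld from the employee.)
Total deductions = $256.16 + $41.47 + $275.94 + $726.91 + $152.04 + $39.33 + $153.50 = $1645.35
Net pay = $3305.26 − $1645.35 = $1659.91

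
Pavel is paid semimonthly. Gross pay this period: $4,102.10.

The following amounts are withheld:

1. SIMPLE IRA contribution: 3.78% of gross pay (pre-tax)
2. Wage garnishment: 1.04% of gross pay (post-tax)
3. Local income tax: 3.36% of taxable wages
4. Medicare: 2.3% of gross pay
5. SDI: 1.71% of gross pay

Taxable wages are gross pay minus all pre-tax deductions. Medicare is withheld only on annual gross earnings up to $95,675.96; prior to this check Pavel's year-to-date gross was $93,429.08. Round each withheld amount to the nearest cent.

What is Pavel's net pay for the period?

SIMPLE IRA contribution: $4,102.10 × 0.0378 = $155.06
Taxable wages = $4,102.10 − $155.06 = $3,947.04
Local income tax: $3,947.04 × 0.0336 = $132.62
SDI: $4,102.10 × 0.0171 = $70.15
Medicare: only $95,675.96 − $93,429.08 = $2,246.88 of this check is subject → $2,246.88 × 0.023 = $51.68
Wage garnishment: $4,102.10 × 0.0104 = $42.66
Total deductions = $155.06 + $132.62 + $70.15 + $51.68 + $42.66 = $452.17
Net pay = $4,102.10 − $452.17 = $3,649.93

$3,649.93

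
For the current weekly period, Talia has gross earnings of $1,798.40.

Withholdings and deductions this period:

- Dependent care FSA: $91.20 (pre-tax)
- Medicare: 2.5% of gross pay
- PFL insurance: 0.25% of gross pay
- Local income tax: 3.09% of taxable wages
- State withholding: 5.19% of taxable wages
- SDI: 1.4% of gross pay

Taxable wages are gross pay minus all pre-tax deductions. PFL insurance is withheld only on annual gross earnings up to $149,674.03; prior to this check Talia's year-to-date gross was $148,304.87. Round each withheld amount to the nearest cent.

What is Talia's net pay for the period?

$1,492.29

Dependent care FSA: $91.20
Taxable wages = $1,798.40 − $91.20 = $1,707.20
State withholding: $1,707.20 × 0.0519 = $88.60
Local income tax: $1,707.20 × 0.0309 = $52.75
PFL insurance: only $149,674.03 − $148,304.87 = $1,369.16 of this check is subject → $1,369.16 × 0.0025 = $3.42
SDI: $1,798.40 × 0.014 = $25.18
Medicare: $1,798.40 × 0.025 = $44.96
Total deductions = $91.20 + $88.60 + $52.75 + $3.42 + $25.18 + $44.96 = $306.11
Net pay = $1,798.40 − $306.11 = $1,492.29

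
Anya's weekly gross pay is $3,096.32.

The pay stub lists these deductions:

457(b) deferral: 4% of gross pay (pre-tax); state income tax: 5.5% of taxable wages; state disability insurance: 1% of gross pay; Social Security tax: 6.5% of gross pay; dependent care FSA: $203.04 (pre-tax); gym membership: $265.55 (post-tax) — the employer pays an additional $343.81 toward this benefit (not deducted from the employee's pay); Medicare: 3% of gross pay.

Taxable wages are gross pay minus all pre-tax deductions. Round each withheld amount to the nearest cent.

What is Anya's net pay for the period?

457(b) deferral: $3,096.32 × 0.04 = $123.85
Dependent care FSA: $203.04
Pre-tax total = $123.85 + $203.04 = $326.89
Taxable wages = $3,096.32 − $326.89 = $2,769.43
State income tax: $2,769.43 × 0.055 = $152.32
Medicare: $3,096.32 × 0.03 = $92.89
State disability insurance: $3,096.32 × 0.01 = $30.96
Social Security tax: $3,096.32 × 0.065 = $201.26
Gym membership: $265.55
(Employer's $343.81 toward gym membership is not withheld from the employee.)
Total deductions = $123.85 + $203.04 + $152.32 + $92.89 + $30.96 + $201.26 + $265.55 = $1,069.87
Net pay = $3,096.32 − $1,069.87 = $2,026.45

$2,026.45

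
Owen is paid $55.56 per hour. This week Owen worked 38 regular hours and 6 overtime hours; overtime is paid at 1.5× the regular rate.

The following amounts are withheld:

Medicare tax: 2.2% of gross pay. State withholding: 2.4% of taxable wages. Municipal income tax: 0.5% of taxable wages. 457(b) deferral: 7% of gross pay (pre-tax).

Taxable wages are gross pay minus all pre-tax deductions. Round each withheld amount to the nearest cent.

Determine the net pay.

$2300.66

Regular pay: 38 × $55.56 = $2111.28
Overtime pay: 6 × $55.56 × 1.5 = $500.04
Gross pay = $2111.28 + $500.04 = $2611.32
457(b) deferral: $2611.32 × 0.07 = $182.79
Taxable wages = $2611.32 − $182.79 = $2428.53
Municipal income tax: $2428.53 × 0.005 = $12.14
State withholding: $2428.53 × 0.024 = $58.28
Medicare tax: $2611.32 × 0.022 = $57.45
Total deductions = $182.79 + $12.14 + $58.28 + $57.45 = $310.66
Net pay = $2611.32 − $310.66 = $2300.66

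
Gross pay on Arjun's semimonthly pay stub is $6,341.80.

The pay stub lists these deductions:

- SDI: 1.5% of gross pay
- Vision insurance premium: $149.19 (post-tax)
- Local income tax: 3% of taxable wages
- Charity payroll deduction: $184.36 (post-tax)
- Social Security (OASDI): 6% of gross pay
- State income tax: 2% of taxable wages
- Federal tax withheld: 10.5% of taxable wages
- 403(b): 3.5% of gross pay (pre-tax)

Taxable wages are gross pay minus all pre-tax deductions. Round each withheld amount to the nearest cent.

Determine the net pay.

403(b): $6,341.80 × 0.035 = $221.96
Taxable wages = $6,341.80 − $221.96 = $6,119.84
Federal tax withheld: $6,119.84 × 0.105 = $642.58
Local income tax: $6,119.84 × 0.03 = $183.60
State income tax: $6,119.84 × 0.02 = $122.40
Social Security (OASDI): $6,341.80 × 0.06 = $380.51
SDI: $6,341.80 × 0.015 = $95.13
Charity payroll deduction: $184.36
Vision insurance premium: $149.19
Total deductions = $221.96 + $642.58 + $183.60 + $122.40 + $380.51 + $95.13 + $184.36 + $149.19 = $1,979.73
Net pay = $6,341.80 − $1,979.73 = $4,362.07

$4,362.07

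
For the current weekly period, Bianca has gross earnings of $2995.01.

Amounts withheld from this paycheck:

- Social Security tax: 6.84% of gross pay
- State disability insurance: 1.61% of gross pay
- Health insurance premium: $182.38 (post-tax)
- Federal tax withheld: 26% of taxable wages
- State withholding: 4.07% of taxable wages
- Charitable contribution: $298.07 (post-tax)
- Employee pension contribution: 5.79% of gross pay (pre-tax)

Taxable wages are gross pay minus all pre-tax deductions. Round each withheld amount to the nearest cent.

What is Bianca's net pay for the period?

Employee pension contribution: $2995.01 × 0.0579 = $173.41
Taxable wages = $2995.01 − $173.41 = $2821.60
State withholding: $2821.60 × 0.0407 = $114.84
Federal tax withheld: $2821.60 × 0.26 = $733.62
State disability insurance: $2995.01 × 0.0161 = $48.22
Social Security tax: $2995.01 × 0.0684 = $204.86
Health insurance premium: $182.38
Charitable contribution: $298.07
Total deductions = $173.41 + $114.84 + $733.62 + $48.22 + $204.86 + $182.38 + $298.07 = $1755.40
Net pay = $2995.01 − $1755.40 = $1239.61

$1239.61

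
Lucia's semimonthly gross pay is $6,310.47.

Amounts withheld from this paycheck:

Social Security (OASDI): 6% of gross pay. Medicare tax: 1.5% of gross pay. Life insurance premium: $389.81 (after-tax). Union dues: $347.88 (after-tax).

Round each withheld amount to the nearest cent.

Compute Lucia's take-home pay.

Medicare tax: $6,310.47 × 0.015 = $94.66
Social Security (OASDI): $6,310.47 × 0.06 = $378.63
Life insurance premium: $389.81
Union dues: $347.88
Total deductions = $94.66 + $378.63 + $389.81 + $347.88 = $1,210.98
Net pay = $6,310.47 − $1,210.98 = $5,099.49

$5,099.49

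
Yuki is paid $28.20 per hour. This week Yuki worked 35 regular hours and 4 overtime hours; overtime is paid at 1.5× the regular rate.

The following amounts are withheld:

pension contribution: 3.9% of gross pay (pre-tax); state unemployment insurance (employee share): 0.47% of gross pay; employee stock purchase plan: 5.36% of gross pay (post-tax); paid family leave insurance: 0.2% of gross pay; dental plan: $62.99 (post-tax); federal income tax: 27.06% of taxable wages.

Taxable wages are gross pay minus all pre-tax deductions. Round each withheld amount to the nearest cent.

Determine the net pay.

Regular pay: 35 × $28.20 = $987.00
Overtime pay: 4 × $28.20 × 1.5 = $169.20
Gross pay = $987.00 + $169.20 = $1,156.20
Pension contribution: $1,156.20 × 0.039 = $45.09
Taxable wages = $1,156.20 − $45.09 = $1,111.11
Federal income tax: $1,111.11 × 0.2706 = $300.67
State unemployment insurance (employee share): $1,156.20 × 0.0047 = $5.43
Paid family leave insurance: $1,156.20 × 0.002 = $2.31
Dental plan: $62.99
Employee stock purchase plan: $1,156.20 × 0.0536 = $61.97
Total deductions = $45.09 + $300.67 + $5.43 + $2.31 + $62.99 + $61.97 = $478.46
Net pay = $1,156.20 − $478.46 = $677.74

$677.74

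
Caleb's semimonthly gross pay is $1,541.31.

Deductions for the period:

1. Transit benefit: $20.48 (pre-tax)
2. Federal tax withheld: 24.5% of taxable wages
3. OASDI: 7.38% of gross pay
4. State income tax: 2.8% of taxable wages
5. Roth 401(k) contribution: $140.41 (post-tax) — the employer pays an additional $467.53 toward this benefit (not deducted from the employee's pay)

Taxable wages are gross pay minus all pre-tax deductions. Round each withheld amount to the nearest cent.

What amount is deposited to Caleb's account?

$851.49

Transit benefit: $20.48
Taxable wages = $1,541.31 − $20.48 = $1,520.83
Federal tax withheld: $1,520.83 × 0.245 = $372.60
State income tax: $1,520.83 × 0.028 = $42.58
OASDI: $1,541.31 × 0.0738 = $113.75
Roth 401(k) contribution: $140.41
(Employer's $467.53 toward Roth 401(k) contribution is not withheld from the employee.)
Total deductions = $20.48 + $372.60 + $42.58 + $113.75 + $140.41 = $689.82
Net pay = $1,541.31 − $689.82 = $851.49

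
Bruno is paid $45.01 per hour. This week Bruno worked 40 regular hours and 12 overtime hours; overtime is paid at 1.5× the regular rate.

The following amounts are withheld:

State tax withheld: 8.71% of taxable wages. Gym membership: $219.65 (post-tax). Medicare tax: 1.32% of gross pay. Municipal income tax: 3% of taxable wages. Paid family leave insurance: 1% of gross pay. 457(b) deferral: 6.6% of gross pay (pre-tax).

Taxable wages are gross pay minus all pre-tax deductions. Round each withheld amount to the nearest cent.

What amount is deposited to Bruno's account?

$1,872.54

Regular pay: 40 × $45.01 = $1,800.40
Overtime pay: 12 × $45.01 × 1.5 = $810.18
Gross pay = $1,800.40 + $810.18 = $2,610.58
457(b) deferral: $2,610.58 × 0.066 = $172.30
Taxable wages = $2,610.58 − $172.30 = $2,438.28
Municipal income tax: $2,438.28 × 0.03 = $73.15
State tax withheld: $2,438.28 × 0.0871 = $212.37
Paid family leave insurance: $2,610.58 × 0.01 = $26.11
Medicare tax: $2,610.58 × 0.0132 = $34.46
Gym membership: $219.65
Total deductions = $172.30 + $73.15 + $212.37 + $26.11 + $34.46 + $219.65 = $738.04
Net pay = $2,610.58 − $738.04 = $1,872.54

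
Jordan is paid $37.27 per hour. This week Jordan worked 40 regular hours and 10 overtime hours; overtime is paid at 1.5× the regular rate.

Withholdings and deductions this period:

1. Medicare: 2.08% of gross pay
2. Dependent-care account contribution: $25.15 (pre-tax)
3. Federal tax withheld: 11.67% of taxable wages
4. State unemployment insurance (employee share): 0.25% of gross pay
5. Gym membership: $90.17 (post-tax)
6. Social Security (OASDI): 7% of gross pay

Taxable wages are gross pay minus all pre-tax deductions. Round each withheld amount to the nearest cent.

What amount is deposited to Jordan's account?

Regular pay: 40 × $37.27 = $1,490.80
Overtime pay: 10 × $37.27 × 1.5 = $559.05
Gross pay = $1,490.80 + $559.05 = $2,049.85
Dependent-care account contribution: $25.15
Taxable wages = $2,049.85 − $25.15 = $2,024.70
Federal tax withheld: $2,024.70 × 0.1167 = $236.28
Medicare: $2,049.85 × 0.0208 = $42.64
State unemployment insurance (employee share): $2,049.85 × 0.0025 = $5.12
Social Security (OASDI): $2,049.85 × 0.07 = $143.49
Gym membership: $90.17
Total deductions = $25.15 + $236.28 + $42.64 + $5.12 + $143.49 + $90.17 = $542.85
Net pay = $2,049.85 − $542.85 = $1,507.00

$1,507.00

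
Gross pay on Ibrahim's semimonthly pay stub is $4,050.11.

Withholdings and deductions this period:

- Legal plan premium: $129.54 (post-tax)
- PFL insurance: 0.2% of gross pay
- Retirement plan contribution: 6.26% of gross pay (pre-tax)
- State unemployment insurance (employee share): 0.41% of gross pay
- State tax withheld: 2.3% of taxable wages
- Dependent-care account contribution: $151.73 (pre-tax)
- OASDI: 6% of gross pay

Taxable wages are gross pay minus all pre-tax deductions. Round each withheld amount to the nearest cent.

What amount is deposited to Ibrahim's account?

Dependent-care account contribution: $151.73
Retirement plan contribution: $4,050.11 × 0.0626 = $253.54
Pre-tax total = $151.73 + $253.54 = $405.27
Taxable wages = $4,050.11 − $405.27 = $3,644.84
State tax withheld: $3,644.84 × 0.023 = $83.83
State unemployment insurance (employee share): $4,050.11 × 0.0041 = $16.61
PFL insurance: $4,050.11 × 0.002 = $8.10
OASDI: $4,050.11 × 0.06 = $243.01
Legal plan premium: $129.54
Total deductions = $151.73 + $253.54 + $83.83 + $16.61 + $8.10 + $243.01 + $129.54 = $886.36
Net pay = $4,050.11 − $886.36 = $3,163.75

$3,163.75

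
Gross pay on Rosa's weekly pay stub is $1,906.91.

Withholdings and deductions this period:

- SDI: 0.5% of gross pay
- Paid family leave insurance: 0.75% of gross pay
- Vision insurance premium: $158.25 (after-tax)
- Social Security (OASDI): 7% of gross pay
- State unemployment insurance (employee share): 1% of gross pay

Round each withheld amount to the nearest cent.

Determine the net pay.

State unemployment insurance (employee share): $1,906.91 × 0.01 = $19.07
Social Security (OASDI): $1,906.91 × 0.07 = $133.48
SDI: $1,906.91 × 0.005 = $9.53
Paid family leave insurance: $1,906.91 × 0.0075 = $14.30
Vision insurance premium: $158.25
Total deductions = $19.07 + $133.48 + $9.53 + $14.30 + $158.25 = $334.63
Net pay = $1,906.91 − $334.63 = $1,572.28

$1,572.28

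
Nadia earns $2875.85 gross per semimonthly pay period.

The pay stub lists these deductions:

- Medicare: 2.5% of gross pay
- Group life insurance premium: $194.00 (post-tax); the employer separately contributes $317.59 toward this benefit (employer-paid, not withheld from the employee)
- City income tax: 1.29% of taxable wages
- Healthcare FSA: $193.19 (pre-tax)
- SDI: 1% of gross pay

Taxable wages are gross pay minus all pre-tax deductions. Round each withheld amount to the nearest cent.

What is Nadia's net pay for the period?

Healthcare FSA: $193.19
Taxable wages = $2875.85 − $193.19 = $2682.66
City income tax: $2682.66 × 0.0129 = $34.61
Medicare: $2875.85 × 0.025 = $71.90
SDI: $2875.85 × 0.01 = $28.76
Group life insurance premium: $194.00
(Employer's $317.59 toward group life insurance premium is not withheld from the employee.)
Total deductions = $193.19 + $34.61 + $71.90 + $28.76 + $194.00 = $522.46
Net pay = $2875.85 − $522.46 = $2353.39

$2353.39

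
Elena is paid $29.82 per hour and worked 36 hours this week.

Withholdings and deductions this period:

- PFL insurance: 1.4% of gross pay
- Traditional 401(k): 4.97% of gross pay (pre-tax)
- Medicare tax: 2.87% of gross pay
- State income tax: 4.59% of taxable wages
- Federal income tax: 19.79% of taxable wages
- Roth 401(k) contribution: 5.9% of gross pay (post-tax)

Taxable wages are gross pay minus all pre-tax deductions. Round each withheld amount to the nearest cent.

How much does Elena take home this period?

Gross pay: 36 × $29.82 = $1,073.52
Traditional 401(k): $1,073.52 × 0.0497 = $53.35
Taxable wages = $1,073.52 − $53.35 = $1,020.17
State income tax: $1,020.17 × 0.0459 = $46.83
Federal income tax: $1,020.17 × 0.1979 = $201.89
Medicare tax: $1,073.52 × 0.0287 = $30.81
PFL insurance: $1,073.52 × 0.014 = $15.03
Roth 401(k) contribution: $1,073.52 × 0.059 = $63.34
Total deductions = $53.35 + $46.83 + $201.89 + $30.81 + $15.03 + $63.34 = $411.25
Net pay = $1,073.52 − $411.25 = $662.27

$662.27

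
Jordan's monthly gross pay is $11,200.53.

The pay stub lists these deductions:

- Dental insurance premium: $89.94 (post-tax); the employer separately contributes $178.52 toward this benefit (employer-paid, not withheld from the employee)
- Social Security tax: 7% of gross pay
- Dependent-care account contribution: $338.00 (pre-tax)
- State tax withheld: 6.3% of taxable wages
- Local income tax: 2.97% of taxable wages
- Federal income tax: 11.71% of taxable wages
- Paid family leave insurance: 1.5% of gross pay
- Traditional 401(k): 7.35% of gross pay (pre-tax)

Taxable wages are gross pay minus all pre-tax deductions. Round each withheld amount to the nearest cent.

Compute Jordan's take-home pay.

Dependent-care account contribution: $338.00
Traditional 401(k): $11,200.53 × 0.0735 = $823.24
Pre-tax total = $338.00 + $823.24 = $1,161.24
Taxable wages = $11,200.53 − $1,161.24 = $10,039.29
Local income tax: $10,039.29 × 0.0297 = $298.17
State tax withheld: $10,039.29 × 0.063 = $632.48
Federal income tax: $10,039.29 × 0.1171 = $1,175.60
Social Security tax: $11,200.53 × 0.07 = $784.04
Paid family leave insurance: $11,200.53 × 0.015 = $168.01
Dental insurance premium: $89.94
(Employer's $178.52 toward dental insurance premium is not withheld from the employee.)
Total deductions = $338.00 + $823.24 + $298.17 + $632.48 + $1,175.60 + $784.04 + $168.01 + $89.94 = $4,309.48
Net pay = $11,200.53 − $4,309.48 = $6,891.05

$6,891.05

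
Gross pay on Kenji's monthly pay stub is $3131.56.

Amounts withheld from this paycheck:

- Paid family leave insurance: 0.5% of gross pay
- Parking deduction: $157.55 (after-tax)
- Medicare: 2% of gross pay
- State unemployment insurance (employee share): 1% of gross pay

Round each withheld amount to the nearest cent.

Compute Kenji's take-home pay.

Paid family leave insurance: $3131.56 × 0.005 = $15.66
State unemployment insurance (employee share): $3131.56 × 0.01 = $31.32
Medicare: $3131.56 × 0.02 = $62.63
Parking deduction: $157.55
Total deductions = $15.66 + $31.32 + $62.63 + $157.55 = $267.16
Net pay = $3131.56 − $267.16 = $2864.40

$2864.40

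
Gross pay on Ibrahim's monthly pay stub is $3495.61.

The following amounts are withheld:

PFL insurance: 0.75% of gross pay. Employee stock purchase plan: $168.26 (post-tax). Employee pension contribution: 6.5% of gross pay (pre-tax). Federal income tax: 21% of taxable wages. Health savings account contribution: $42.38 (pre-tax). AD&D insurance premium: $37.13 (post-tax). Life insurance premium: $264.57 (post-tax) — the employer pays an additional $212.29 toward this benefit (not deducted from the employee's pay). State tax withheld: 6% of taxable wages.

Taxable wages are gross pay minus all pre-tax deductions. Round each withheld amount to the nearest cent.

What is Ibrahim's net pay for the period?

$1858.82

Employee pension contribution: $3495.61 × 0.065 = $227.21
Health savings account contribution: $42.38
Pre-tax total = $227.21 + $42.38 = $269.59
Taxable wages = $3495.61 − $269.59 = $3226.02
State tax withheld: $3226.02 × 0.06 = $193.56
Federal income tax: $3226.02 × 0.21 = $677.46
PFL insurance: $3495.61 × 0.0075 = $26.22
AD&D insurance premium: $37.13
Employee stock purchase plan: $168.26
Life insurance premium: $264.57
(Employer's $212.29 toward life insurance premium is not withheld from the employee.)
Total deductions = $227.21 + $42.38 + $193.56 + $677.46 + $26.22 + $37.13 + $168.26 + $264.57 = $1636.79
Net pay = $3495.61 − $1636.79 = $1858.82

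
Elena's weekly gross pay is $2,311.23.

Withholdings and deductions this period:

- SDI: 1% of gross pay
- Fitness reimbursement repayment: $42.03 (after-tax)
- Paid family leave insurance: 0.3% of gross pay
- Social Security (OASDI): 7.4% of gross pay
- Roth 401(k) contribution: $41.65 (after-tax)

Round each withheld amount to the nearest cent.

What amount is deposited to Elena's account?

$2,026.48

Social Security (OASDI): $2,311.23 × 0.074 = $171.03
SDI: $2,311.23 × 0.01 = $23.11
Paid family leave insurance: $2,311.23 × 0.003 = $6.93
Fitness reimbursement repayment: $42.03
Roth 401(k) contribution: $41.65
Total deductions = $171.03 + $23.11 + $6.93 + $42.03 + $41.65 = $284.75
Net pay = $2,311.23 − $284.75 = $2,026.48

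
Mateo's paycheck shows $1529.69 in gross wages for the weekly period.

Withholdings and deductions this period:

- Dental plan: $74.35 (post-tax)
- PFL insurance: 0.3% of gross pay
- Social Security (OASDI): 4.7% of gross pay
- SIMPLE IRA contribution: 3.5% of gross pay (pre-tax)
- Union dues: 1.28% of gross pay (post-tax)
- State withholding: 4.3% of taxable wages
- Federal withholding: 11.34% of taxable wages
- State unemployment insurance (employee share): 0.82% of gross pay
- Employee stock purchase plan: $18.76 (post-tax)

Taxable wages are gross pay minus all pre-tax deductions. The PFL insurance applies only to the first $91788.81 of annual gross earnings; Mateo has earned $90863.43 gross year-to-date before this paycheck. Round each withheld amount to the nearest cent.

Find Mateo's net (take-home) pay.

SIMPLE IRA contribution: $1529.69 × 0.035 = $53.54
Taxable wages = $1529.69 − $53.54 = $1476.15
State withholding: $1476.15 × 0.043 = $63.47
Federal withholding: $1476.15 × 0.1134 = $167.40
Social Security (OASDI): $1529.69 × 0.047 = $71.90
PFL insurance: only $91788.81 − $90863.43 = $925.38 of this check is subject → $925.38 × 0.003 = $2.78
State unemployment insurance (employee share): $1529.69 × 0.0082 = $12.54
Dental plan: $74.35
Union dues: $1529.69 × 0.0128 = $19.58
Employee stock purchase plan: $18.76
Total deductions = $53.54 + $63.47 + $167.40 + $71.90 + $2.78 + $12.54 + $74.35 + $19.58 + $18.76 = $484.32
Net pay = $1529.69 − $484.32 = $1045.37

$1045.37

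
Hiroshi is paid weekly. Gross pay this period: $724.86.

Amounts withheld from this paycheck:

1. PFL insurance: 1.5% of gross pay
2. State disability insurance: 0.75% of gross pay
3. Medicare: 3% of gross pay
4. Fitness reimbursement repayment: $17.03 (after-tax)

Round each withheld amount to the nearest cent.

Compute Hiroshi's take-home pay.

$669.77

Medicare: $724.86 × 0.03 = $21.75
PFL insurance: $724.86 × 0.015 = $10.87
State disability insurance: $724.86 × 0.0075 = $5.44
Fitness reimbursement repayment: $17.03
Total deductions = $21.75 + $10.87 + $5.44 + $17.03 = $55.09
Net pay = $724.86 − $55.09 = $669.77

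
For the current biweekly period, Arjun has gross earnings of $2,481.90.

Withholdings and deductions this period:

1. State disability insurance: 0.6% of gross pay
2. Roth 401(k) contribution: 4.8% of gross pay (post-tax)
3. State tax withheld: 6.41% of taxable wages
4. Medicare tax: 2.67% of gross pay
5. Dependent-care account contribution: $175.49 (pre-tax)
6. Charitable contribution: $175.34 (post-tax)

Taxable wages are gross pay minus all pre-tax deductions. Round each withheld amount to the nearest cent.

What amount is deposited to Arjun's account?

$1,782.94

Dependent-care account contribution: $175.49
Taxable wages = $2,481.90 − $175.49 = $2,306.41
State tax withheld: $2,306.41 × 0.0641 = $147.84
Medicare tax: $2,481.90 × 0.0267 = $66.27
State disability insurance: $2,481.90 × 0.006 = $14.89
Charitable contribution: $175.34
Roth 401(k) contribution: $2,481.90 × 0.048 = $119.13
Total deductions = $175.49 + $147.84 + $66.27 + $14.89 + $175.34 + $119.13 = $698.96
Net pay = $2,481.90 − $698.96 = $1,782.94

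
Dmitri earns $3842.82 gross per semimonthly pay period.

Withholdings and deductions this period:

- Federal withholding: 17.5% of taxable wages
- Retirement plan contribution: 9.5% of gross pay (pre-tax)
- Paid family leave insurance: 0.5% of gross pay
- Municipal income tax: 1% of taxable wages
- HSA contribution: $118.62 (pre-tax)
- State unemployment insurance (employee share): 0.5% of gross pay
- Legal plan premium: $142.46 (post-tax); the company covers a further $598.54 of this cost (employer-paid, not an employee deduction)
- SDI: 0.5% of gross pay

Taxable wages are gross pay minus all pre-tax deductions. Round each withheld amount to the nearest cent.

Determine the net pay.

HSA contribution: $118.62
Retirement plan contribution: $3842.82 × 0.095 = $365.07
Pre-tax total = $118.62 + $365.07 = $483.69
Taxable wages = $3842.82 − $483.69 = $3359.13
Municipal income tax: $3359.13 × 0.01 = $33.59
Federal withholding: $3359.13 × 0.175 = $587.85
Paid family leave insurance: $3842.82 × 0.005 = $19.21
SDI: $3842.82 × 0.005 = $19.21
State unemployment insurance (employee share): $3842.82 × 0.005 = $19.21
Legal plan premium: $142.46
(Employer's $598.54 toward legal plan premium is not withheld from the employee.)
Total deductions = $118.62 + $365.07 + $33.59 + $587.85 + $19.21 + $19.21 + $19.21 + $142.46 = $1305.22
Net pay = $3842.82 − $1305.22 = $2537.60

$2537.60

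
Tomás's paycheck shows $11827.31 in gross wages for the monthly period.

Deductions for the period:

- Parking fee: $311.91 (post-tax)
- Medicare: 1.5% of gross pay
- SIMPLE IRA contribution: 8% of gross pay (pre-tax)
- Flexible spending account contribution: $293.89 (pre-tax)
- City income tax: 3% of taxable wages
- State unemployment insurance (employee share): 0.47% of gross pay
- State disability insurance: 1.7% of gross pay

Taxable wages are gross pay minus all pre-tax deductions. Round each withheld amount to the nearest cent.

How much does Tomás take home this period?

$9523.65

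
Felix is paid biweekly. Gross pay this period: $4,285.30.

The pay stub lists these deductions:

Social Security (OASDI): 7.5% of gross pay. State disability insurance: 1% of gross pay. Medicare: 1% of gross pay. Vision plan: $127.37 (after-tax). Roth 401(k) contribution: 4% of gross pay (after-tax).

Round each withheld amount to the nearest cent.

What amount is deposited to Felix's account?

State disability insurance: $4,285.30 × 0.01 = $42.85
Social Security (OASDI): $4,285.30 × 0.075 = $321.40
Medicare: $4,285.30 × 0.01 = $42.85
Vision plan: $127.37
Roth 401(k) contribution: $4,285.30 × 0.04 = $171.41
Total deductions = $42.85 + $321.40 + $42.85 + $127.37 + $171.41 = $705.88
Net pay = $4,285.30 − $705.88 = $3,579.42

$3,579.42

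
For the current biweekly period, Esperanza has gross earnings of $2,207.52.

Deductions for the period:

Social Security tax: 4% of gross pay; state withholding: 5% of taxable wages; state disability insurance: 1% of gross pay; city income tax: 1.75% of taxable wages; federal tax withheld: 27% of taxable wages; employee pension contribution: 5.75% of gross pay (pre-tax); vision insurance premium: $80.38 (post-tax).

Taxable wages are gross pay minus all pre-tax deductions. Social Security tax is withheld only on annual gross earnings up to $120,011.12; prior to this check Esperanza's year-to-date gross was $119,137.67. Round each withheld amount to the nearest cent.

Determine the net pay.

$1,240.99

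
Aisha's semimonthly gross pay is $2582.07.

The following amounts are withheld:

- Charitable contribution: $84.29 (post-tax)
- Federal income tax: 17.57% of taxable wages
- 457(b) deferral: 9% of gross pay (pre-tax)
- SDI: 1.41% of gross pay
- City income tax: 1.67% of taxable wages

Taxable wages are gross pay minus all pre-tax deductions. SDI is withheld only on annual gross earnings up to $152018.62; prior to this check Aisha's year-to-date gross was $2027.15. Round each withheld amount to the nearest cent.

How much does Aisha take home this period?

$1776.90

457(b) deferral: $2582.07 × 0.09 = $232.39
Taxable wages = $2582.07 − $232.39 = $2349.68
City income tax: $2349.68 × 0.0167 = $39.24
Federal income tax: $2349.68 × 0.1757 = $412.84
SDI: cap not yet reached, full $2582.07 is subject → $2582.07 × 0.0141 = $36.41
Charitable contribution: $84.29
Total deductions = $232.39 + $39.24 + $412.84 + $36.41 + $84.29 = $805.17
Net pay = $2582.07 − $805.17 = $1776.90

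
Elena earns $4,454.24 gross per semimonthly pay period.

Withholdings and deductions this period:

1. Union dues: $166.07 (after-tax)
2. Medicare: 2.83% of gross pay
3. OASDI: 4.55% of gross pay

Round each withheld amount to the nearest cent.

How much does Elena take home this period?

Medicare: $4,454.24 × 0.0283 = $126.05
OASDI: $4,454.24 × 0.0455 = $202.67
Union dues: $166.07
Total deductions = $126.05 + $202.67 + $166.07 = $494.79
Net pay = $4,454.24 − $494.79 = $3,959.45

$3,959.45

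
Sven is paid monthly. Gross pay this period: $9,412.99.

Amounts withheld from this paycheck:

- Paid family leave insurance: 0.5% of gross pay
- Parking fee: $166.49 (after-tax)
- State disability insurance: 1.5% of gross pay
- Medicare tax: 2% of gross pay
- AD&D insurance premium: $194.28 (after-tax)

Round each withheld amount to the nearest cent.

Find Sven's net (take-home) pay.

$8,675.71

Medicare tax: $9,412.99 × 0.02 = $188.26
Paid family leave insurance: $9,412.99 × 0.005 = $47.06
State disability insurance: $9,412.99 × 0.015 = $141.19
Parking fee: $166.49
AD&D insurance premium: $194.28
Total deductions = $188.26 + $47.06 + $141.19 + $166.49 + $194.28 = $737.28
Net pay = $9,412.99 − $737.28 = $8,675.71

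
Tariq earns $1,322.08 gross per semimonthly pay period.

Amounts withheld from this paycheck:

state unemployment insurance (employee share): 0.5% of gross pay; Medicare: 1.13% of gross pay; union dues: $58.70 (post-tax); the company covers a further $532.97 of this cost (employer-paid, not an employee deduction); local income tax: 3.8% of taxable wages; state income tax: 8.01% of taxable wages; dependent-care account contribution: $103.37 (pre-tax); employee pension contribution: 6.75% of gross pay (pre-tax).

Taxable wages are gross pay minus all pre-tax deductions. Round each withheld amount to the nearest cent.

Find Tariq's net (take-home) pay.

$915.83

Dependent-care account contribution: $103.37
Employee pension contribution: $1,322.08 × 0.0675 = $89.24
Pre-tax total = $103.37 + $89.24 = $192.61
Taxable wages = $1,322.08 − $192.61 = $1,129.47
Local income tax: $1,129.47 × 0.038 = $42.92
State income tax: $1,129.47 × 0.0801 = $90.47
Medicare: $1,322.08 × 0.0113 = $14.94
State unemployment insurance (employee share): $1,322.08 × 0.005 = $6.61
Union dues: $58.70
(Employer's $532.97 toward union dues is not withheld from the employee.)
Total deductions = $103.37 + $89.24 + $42.92 + $90.47 + $14.94 + $6.61 + $58.70 = $406.25
Net pay = $1,322.08 − $406.25 = $915.83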